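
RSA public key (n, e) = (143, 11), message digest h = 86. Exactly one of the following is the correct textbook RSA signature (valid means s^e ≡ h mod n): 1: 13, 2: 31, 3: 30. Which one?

Candidate 1: Squares mod 143: 13^1≡13, 13^2≡26, 13^4≡104, 13^8≡91; 11 = 8 + 2 + 1, so 13^11 ≡ 91·26·13 ≡ 13 (mod 143)
Candidate 2: Squares mod 143: 31^1≡31, 31^2≡103, 31^4≡27, 31^8≡14; 11 = 8 + 2 + 1, so 31^11 ≡ 14·103·31 ≡ 86 (mod 143)
  → matches h = 86
Candidate 3: Squares mod 143: 30^1≡30, 30^2≡42, 30^4≡48, 30^8≡16; 11 = 8 + 2 + 1, so 30^11 ≡ 16·42·30 ≡ 140 (mod 143)

2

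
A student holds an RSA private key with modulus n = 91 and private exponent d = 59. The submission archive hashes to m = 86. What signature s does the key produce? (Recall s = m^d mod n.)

18

Squares mod 91: m^1≡86, m^2≡25, m^4≡79, m^8≡53, m^16≡79, m^32≡53
59 = 32 + 16 + 8 + 2 + 1, so m^59 ≡ 53·79·53·25·86 ≡ 18 (mod 91)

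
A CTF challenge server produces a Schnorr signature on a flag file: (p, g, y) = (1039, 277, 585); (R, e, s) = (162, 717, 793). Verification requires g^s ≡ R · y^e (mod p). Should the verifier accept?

g^s mod p:
277^2 = 76729 ≡ 882
277^4 ≡ 882^2 = 777924 ≡ 752
277^8 ≡ 752^2 = 565504 ≡ 288
277^16 ≡ 288^2 = 82944 ≡ 863
277^32 ≡ 863^2 = 744769 ≡ 845
277^64 ≡ 845^2 = 714025 ≡ 232
277^128 ≡ 232^2 = 53824 ≡ 835
277^256 ≡ 835^2 = 697225 ≡ 56
277^512 ≡ 56^2 = 3136 ≡ 19
793 = 512 + 256 + 16 + 8 + 1, so 277^793 ≡ 19·56·863·288·277 ≡ 321 (mod 1039)
R · y^e mod p:
585^2 = 342225 ≡ 394
585^4 ≡ 394^2 = 155236 ≡ 425
585^8 ≡ 425^2 = 180625 ≡ 878
585^16 ≡ 878^2 = 770884 ≡ 985
585^32 ≡ 985^2 = 970225 ≡ 838
585^64 ≡ 838^2 = 702244 ≡ 919
585^128 ≡ 919^2 = 844561 ≡ 893
585^256 ≡ 893^2 = 797449 ≡ 536
585^512 ≡ 536^2 = 287296 ≡ 532
717 = 512 + 128 + 64 + 8 + 4 + 1, so 585^717 ≡ 532·893·919·878·425·585 ≡ 483 (mod 1039)
162·483 = 78246 ≡ 321 (mod 1039)
321 ≡ 321 (mod 1039); signature holds.

accept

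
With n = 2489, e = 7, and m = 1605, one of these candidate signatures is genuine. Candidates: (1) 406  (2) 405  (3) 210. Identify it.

2

Candidate 1: Squares mod 2489: 406^1≡406, 406^2≡562, 406^4≡2230; 7 = 4 + 2 + 1, so 406^7 ≡ 2230·562·406 ≡ 2268 (mod 2489)
Candidate 2: Squares mod 2489: 405^1≡405, 405^2≡2240, 405^4≡2265; 7 = 4 + 2 + 1, so 405^7 ≡ 2265·2240·405 ≡ 1605 (mod 2489)
  → matches m = 1605
Candidate 3: Squares mod 2489: 210^1≡210, 210^2≡1787, 210^4≡2471; 7 = 4 + 2 + 1, so 210^7 ≡ 2471·1787·210 ≡ 286 (mod 2489)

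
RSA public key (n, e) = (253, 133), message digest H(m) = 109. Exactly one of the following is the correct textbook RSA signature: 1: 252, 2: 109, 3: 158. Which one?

Candidate 1: Squares mod 253: 252^1≡252, 252^2≡1, 252^4≡1, 252^8≡1, 252^16≡1, 252^32≡1, 252^64≡1, 252^128≡1; 133 = 128 + 4 + 1, so 252^133 ≡ 1·1·252 ≡ 252 (mod 253)
Candidate 2: Squares mod 253: 109^1≡109, 109^2≡243, 109^4≡100, 109^8≡133, 109^16≡232, 109^32≡188, 109^64≡177, 109^128≡210; 133 = 128 + 4 + 1, so 109^133 ≡ 210·100·109 ≡ 109 (mod 253)
  → matches H(m) = 109
Candidate 3: Squares mod 253: 158^1≡158, 158^2≡170, 158^4≡58, 158^8≡75, 158^16≡59, 158^32≡192, 158^64≡179, 158^128≡163; 133 = 128 + 4 + 1, so 158^133 ≡ 163·58·158 ≡ 20 (mod 253)

2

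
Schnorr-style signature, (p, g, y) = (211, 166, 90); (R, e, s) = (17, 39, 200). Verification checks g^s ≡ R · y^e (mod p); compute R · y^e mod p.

54

90^2 = 8100 ≡ 82
90^4 ≡ 82^2 = 6724 ≡ 183
90^8 ≡ 183^2 = 33489 ≡ 151
90^16 ≡ 151^2 = 22801 ≡ 13
90^32 ≡ 13^2 = 169
39 = 32 + 4 + 2 + 1, so 90^39 ≡ 169·183·82·90 ≡ 28 (mod 211)
R · y^e ≡ 17·28 = 476 ≡ 54 (mod 211)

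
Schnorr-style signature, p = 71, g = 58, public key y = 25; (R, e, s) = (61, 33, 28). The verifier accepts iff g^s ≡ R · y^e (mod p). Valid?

g^s mod p:
58^2 = 3364 ≡ 27
58^4 ≡ 27^2 = 729 ≡ 19
58^8 ≡ 19^2 = 361 ≡ 6
58^16 ≡ 6^2 = 36
28 = 16 + 8 + 4, so 58^28 ≡ 36·6·19 ≡ 57 (mod 71)
R · y^e mod p:
25^2 = 625 ≡ 57
25^4 ≡ 57^2 = 3249 ≡ 54
25^8 ≡ 54^2 = 2916 ≡ 5
25^16 ≡ 5^2 = 25
25^32 ≡ 25^2 = 625 ≡ 57
33 = 32 + 1, so 25^33 ≡ 57·25 ≡ 5 (mod 71)
61·5 = 305 ≡ 21 (mod 71)
57 ≠ 21; the check fails.

no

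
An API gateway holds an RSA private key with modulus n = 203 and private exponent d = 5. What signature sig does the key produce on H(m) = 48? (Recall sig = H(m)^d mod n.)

195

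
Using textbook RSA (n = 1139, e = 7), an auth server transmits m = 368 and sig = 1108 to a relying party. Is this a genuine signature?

genuine

sig^2 ≡ 1108^2 = 1227664 ≡ 961
sig^4 ≡ 961^2 = 923521 ≡ 931
7 = 4 + 2 + 1, so sig^7 ≡ 931·961·1108 ≡ 368 (mod 1139)
sig^7 mod 1139 = 368 matches m.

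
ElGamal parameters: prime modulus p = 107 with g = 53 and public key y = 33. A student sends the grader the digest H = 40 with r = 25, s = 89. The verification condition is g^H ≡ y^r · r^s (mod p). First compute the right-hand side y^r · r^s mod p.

47

33^2 = 1089 ≡ 19
33^4 ≡ 19^2 = 361 ≡ 40
33^8 ≡ 40^2 = 1600 ≡ 102
33^16 ≡ 102^2 = 10404 ≡ 25
25 = 16 + 8 + 1, so 33^25 ≡ 25·102·33 ≡ 48 (mod 107)
25^2 = 625 ≡ 90
25^4 ≡ 90^2 = 8100 ≡ 75
25^8 ≡ 75^2 = 5625 ≡ 61
25^16 ≡ 61^2 = 3721 ≡ 83
25^32 ≡ 83^2 = 6889 ≡ 41
25^64 ≡ 41^2 = 1681 ≡ 76
89 = 64 + 16 + 8 + 1, so 25^89 ≡ 76·83·61·25 ≡ 79 (mod 107)
y^r · r^s ≡ 48·79 = 3792 ≡ 47 (mod 107)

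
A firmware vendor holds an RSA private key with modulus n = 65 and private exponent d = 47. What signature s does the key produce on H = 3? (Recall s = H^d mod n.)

Squares mod 65: H^1≡3, H^2≡9, H^4≡16, H^8≡61, H^16≡16, H^32≡61
47 = 32 + 8 + 4 + 2 + 1, so H^47 ≡ 61·61·16·9·3 ≡ 22 (mod 65)

22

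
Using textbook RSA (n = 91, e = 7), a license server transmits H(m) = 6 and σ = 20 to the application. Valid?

σ^7 mod 91 = 6
σ^7 mod 91 = 6 matches H(m).

yes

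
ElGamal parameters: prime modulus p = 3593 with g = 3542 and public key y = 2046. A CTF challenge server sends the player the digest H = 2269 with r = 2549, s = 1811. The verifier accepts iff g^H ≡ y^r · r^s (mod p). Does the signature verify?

Left side g^H mod p:
Squares mod 3593: 3542^1≡3542, 3542^2≡2601, 3542^4≡3175, 3542^8≡2260, 3542^16≡1947, 3542^32≡194, 3542^64≡1706, 3542^128≡106, 3542^256≡457, 3542^512≡455, 3542^1024≡2224, 3542^2048≡2208
2269 = 2048 + 128 + 64 + 16 + 8 + 4 + 1, so 3542^2269 ≡ 2208·106·1706·1947·2260·3175·3542 ≡ 2467 (mod 3593)
Right side y^r · r^s mod p:
Squares mod 3593: 2046^1≡2046, 2046^2≡271, 2046^4≡1581, 2046^8≡2426, 2046^16≡142, 2046^32≡2199, 2046^64≡3016, 2046^128≡2373, 2046^256≡898, 2046^512≡1572, 2046^1024≡2793, 2046^2048≡446
2549 = 2048 + 256 + 128 + 64 + 32 + 16 + 4 + 1, so 2046^2549 ≡ 446·898·2373·3016·2199·142·1581·2046 ≡ 815 (mod 3593)
Squares mod 3593: 2549^1≡2549, 2549^2≡1257, 2549^4≡2722, 2549^8≡518, 2549^16≡2442, 2549^32≡2577, 2549^64≡1065, 2549^128≡2430, 2549^256≡1601, 2549^512≡1392, 2549^1024≡1037
1811 = 1024 + 512 + 256 + 16 + 2 + 1, so 2549^1811 ≡ 1037·1392·1601·2442·1257·2549 ≡ 3203 (mod 3593)
815·3203 = 2610445 ≡ 1927 (mod 3593)
2467 ≠ 1927, so verification fails.

does not verify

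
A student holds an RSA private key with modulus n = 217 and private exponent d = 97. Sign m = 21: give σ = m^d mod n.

42

m^2 ≡ 21^2 = 441 ≡ 7
m^4 ≡ 7^2 = 49
m^8 ≡ 49^2 = 2401 ≡ 14
m^16 ≡ 14^2 = 196
m^32 ≡ 196^2 = 38416 ≡ 7
m^64 ≡ 7^2 = 49
97 = 64 + 32 + 1, so m^97 ≡ 49·7·21 ≡ 42 (mod 217)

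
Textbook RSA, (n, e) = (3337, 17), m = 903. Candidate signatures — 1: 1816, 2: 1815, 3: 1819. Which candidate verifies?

1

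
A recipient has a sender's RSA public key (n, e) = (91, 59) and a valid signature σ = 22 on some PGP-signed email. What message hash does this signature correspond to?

29

σ^2 ≡ 22^2 = 484 ≡ 29
σ^4 ≡ 29^2 = 841 ≡ 22
σ^8 ≡ 22^2 = 484 ≡ 29
σ^16 ≡ 29^2 = 841 ≡ 22
σ^32 ≡ 22^2 = 484 ≡ 29
59 = 32 + 16 + 8 + 2 + 1, so σ^59 ≡ 29·22·29·29·22 ≡ 29 (mod 91)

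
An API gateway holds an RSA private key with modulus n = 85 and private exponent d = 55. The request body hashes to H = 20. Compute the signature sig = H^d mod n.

45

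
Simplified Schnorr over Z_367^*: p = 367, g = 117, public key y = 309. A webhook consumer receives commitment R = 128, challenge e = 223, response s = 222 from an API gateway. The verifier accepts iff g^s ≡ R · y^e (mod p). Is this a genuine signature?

forged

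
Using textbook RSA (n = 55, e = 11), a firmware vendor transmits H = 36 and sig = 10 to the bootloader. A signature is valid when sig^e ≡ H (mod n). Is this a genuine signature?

forged

sig^2 ≡ 10^2 = 100 ≡ 45
sig^4 ≡ 45^2 = 2025 ≡ 45
sig^8 ≡ 45^2 = 2025 ≡ 45
11 = 8 + 2 + 1, so sig^11 ≡ 45·45·10 ≡ 10 (mod 55)
sig^11 mod 55 = 10, but H = 36.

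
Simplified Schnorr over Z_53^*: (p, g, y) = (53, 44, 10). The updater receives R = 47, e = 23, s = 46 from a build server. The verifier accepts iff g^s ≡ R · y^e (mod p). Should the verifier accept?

accept

g^s mod p:
44^46 mod 53 = 16
R · y^e mod p:
10^23 mod 53 = 15
47·15 = 705 ≡ 16 (mod 53)
16 ≡ 16 (mod 53); signature holds.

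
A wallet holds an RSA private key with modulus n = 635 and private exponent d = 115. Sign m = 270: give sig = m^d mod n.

m^2 ≡ 270^2 = 72900 ≡ 510
m^4 ≡ 510^2 = 260100 ≡ 385
m^8 ≡ 385^2 = 148225 ≡ 270
m^16 ≡ 270^2 = 72900 ≡ 510
m^32 ≡ 510^2 = 260100 ≡ 385
m^64 ≡ 385^2 = 148225 ≡ 270
115 = 64 + 32 + 16 + 2 + 1, so m^115 ≡ 270·385·510·510·270 ≡ 540 (mod 635)

540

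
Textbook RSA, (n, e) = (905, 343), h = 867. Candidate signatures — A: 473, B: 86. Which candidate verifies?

A

Candidate A: Squares mod 905: 473^1≡473, 473^2≡194, 473^4≡531, 473^8≡506, 473^16≡826, 473^32≡811, 473^64≡691, 473^128≡546, 473^256≡371; 343 = 256 + 64 + 16 + 4 + 2 + 1, so 473^343 ≡ 371·691·826·531·194·473 ≡ 867 (mod 905)
  → matches h = 867
Candidate B: Squares mod 905: 86^1≡86, 86^2≡156, 86^4≡806, 86^8≡751, 86^16≡186, 86^32≡206, 86^64≡806, 86^128≡751, 86^256≡186; 343 = 256 + 64 + 16 + 4 + 2 + 1, so 86^343 ≡ 186·806·186·806·156·86 ≡ 551 (mod 905)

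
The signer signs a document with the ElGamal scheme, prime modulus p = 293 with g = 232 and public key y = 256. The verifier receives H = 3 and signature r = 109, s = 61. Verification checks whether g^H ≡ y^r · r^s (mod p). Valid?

Left side g^H mod p:
Squares mod 293: 232^1≡232, 232^2≡205
3 = 2 + 1, so 232^3 ≡ 205·232 ≡ 94 (mod 293)
Right side y^r · r^s mod p:
Squares mod 293: 256^1≡256, 256^2≡197, 256^4≡133, 256^8≡109, 256^16≡161, 256^32≡137, 256^64≡17
109 = 64 + 32 + 8 + 4 + 1, so 256^109 ≡ 17·137·109·133·256 ≡ 55 (mod 293)
Squares mod 293: 109^1≡109, 109^2≡161, 109^4≡137, 109^8≡17, 109^16≡289, 109^32≡16
61 = 32 + 16 + 8 + 4 + 1, so 109^61 ≡ 16·289·17·137·109 ≡ 39 (mod 293)
55·39 = 2145 ≡ 94 (mod 293)
94 ≡ 94 (mod 293), so the signature is genuine.

yes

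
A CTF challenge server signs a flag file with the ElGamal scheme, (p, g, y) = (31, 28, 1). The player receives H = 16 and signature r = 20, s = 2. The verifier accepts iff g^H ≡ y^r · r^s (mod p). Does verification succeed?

passes

Left side g^H mod p:
28^16 mod 31 = 28
Right side y^r · r^s mod p:
1^20 mod 31 = 1
20^2 mod 31 = 28
1·28 = 28 ≡ 28 (mod 31)
28 ≡ 28 (mod 31), so the signature is genuine.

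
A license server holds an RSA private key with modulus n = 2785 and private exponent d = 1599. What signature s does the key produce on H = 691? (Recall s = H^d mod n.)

Squares mod 2785: H^1≡691, H^2≡1246, H^4≡1271, H^8≡141, H^16≡386, H^32≡1391, H^64≡2091, H^128≡2616, H^256≡711, H^512≡1436, H^1024≡1196
1599 = 1024 + 512 + 32 + 16 + 8 + 4 + 2 + 1, so H^1599 ≡ 1196·1436·1391·386·141·1271·1246·691 ≡ 381 (mod 2785)

381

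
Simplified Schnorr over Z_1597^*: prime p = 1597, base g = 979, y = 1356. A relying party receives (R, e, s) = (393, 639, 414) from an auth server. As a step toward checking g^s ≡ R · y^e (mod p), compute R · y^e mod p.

Squares mod 1597: 1356^1≡1356, 1356^2≡589, 1356^4≡372, 1356^8≡1042, 1356^16≡1401, 1356^32≡88, 1356^64≡1356, 1356^128≡589, 1356^256≡372, 1356^512≡1042
639 = 512 + 64 + 32 + 16 + 8 + 4 + 2 + 1, so 1356^639 ≡ 1042·1356·88·1401·1042·372·589·1356 ≡ 1204 (mod 1597)
R · y^e ≡ 393·1204 = 473172 ≡ 460 (mod 1597)

460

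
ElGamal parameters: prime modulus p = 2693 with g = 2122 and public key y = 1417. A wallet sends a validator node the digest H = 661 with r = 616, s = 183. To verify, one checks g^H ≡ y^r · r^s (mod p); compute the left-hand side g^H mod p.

2122^661 mod 2693 = 1997

1997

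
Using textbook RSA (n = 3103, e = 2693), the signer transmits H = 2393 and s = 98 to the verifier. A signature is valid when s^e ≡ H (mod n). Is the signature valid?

s^2693 mod 3103 = 710
The recovered value 710 does not match the digest 2393.

invalid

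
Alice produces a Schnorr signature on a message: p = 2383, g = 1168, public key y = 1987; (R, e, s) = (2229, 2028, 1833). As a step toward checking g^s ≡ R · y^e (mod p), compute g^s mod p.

1168^2 = 1364224 ≡ 1148
1168^4 ≡ 1148^2 = 1317904 ≡ 105
1168^8 ≡ 105^2 = 11025 ≡ 1493
1168^16 ≡ 1493^2 = 2229049 ≡ 944
1168^32 ≡ 944^2 = 891136 ≡ 2277
1168^64 ≡ 2277^2 = 5184729 ≡ 1704
1168^128 ≡ 1704^2 = 2903616 ≡ 1122
1168^256 ≡ 1122^2 = 1258884 ≡ 660
1168^512 ≡ 660^2 = 435600 ≡ 1894
1168^1024 ≡ 1894^2 = 3587236 ≡ 821
1833 = 1024 + 512 + 256 + 32 + 8 + 1, so 1168^1833 ≡ 821·1894·660·2277·1493·1168 ≡ 1505 (mod 2383)

1505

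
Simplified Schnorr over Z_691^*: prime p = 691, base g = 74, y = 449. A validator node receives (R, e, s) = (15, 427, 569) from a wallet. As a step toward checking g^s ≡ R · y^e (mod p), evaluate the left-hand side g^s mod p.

74^2 = 5476 ≡ 639
74^4 ≡ 639^2 = 408321 ≡ 631
74^8 ≡ 631^2 = 398161 ≡ 145
74^16 ≡ 145^2 = 21025 ≡ 295
74^32 ≡ 295^2 = 87025 ≡ 650
74^64 ≡ 650^2 = 422500 ≡ 299
74^128 ≡ 299^2 = 89401 ≡ 262
74^256 ≡ 262^2 = 68644 ≡ 235
74^512 ≡ 235^2 = 55225 ≡ 636
569 = 512 + 32 + 16 + 8 + 1, so 74^569 ≡ 636·650·295·145·74 ≡ 90 (mod 691)

90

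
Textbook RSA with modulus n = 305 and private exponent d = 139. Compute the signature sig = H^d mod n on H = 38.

H^2 ≡ 38^2 = 1444 ≡ 224
H^4 ≡ 224^2 = 50176 ≡ 156
H^8 ≡ 156^2 = 24336 ≡ 241
H^16 ≡ 241^2 = 58081 ≡ 131
H^32 ≡ 131^2 = 17161 ≡ 81
H^64 ≡ 81^2 = 6561 ≡ 156
H^128 ≡ 156^2 = 24336 ≡ 241
139 = 128 + 8 + 2 + 1, so H^139 ≡ 241·241·224·38 ≡ 297 (mod 305)

297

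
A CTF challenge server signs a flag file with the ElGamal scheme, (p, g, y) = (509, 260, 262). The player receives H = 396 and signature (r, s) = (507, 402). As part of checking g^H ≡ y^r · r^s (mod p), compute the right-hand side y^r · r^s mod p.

368

262^2 = 68644 ≡ 438
262^4 ≡ 438^2 = 191844 ≡ 460
262^8 ≡ 460^2 = 211600 ≡ 365
262^16 ≡ 365^2 = 133225 ≡ 376
262^32 ≡ 376^2 = 141376 ≡ 383
262^64 ≡ 383^2 = 146689 ≡ 97
262^128 ≡ 97^2 = 9409 ≡ 247
262^256 ≡ 247^2 = 61009 ≡ 438
507 = 256 + 128 + 64 + 32 + 16 + 8 + 2 + 1, so 262^507 ≡ 438·247·97·383·376·365·438·262 ≡ 68 (mod 509)
507^2 = 257049 ≡ 4
507^4 ≡ 4^2 = 16
507^8 ≡ 16^2 = 256
507^16 ≡ 256^2 = 65536 ≡ 384
507^32 ≡ 384^2 = 147456 ≡ 355
507^64 ≡ 355^2 = 126025 ≡ 302
507^128 ≡ 302^2 = 91204 ≡ 93
507^256 ≡ 93^2 = 8649 ≡ 505
402 = 256 + 128 + 16 + 2, so 507^402 ≡ 505·93·384·4 ≡ 215 (mod 509)
y^r · r^s ≡ 68·215 = 14620 ≡ 368 (mod 509)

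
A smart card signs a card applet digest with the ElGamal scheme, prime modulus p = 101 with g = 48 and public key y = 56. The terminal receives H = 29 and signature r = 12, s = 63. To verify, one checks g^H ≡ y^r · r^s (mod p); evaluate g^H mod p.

48^29 mod 101 = 75

75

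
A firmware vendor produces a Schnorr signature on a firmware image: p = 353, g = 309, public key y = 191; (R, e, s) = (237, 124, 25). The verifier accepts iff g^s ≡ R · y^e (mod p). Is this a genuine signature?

g^s mod p:
309^25 mod 353 = 73
R · y^e mod p:
191^124 mod 353 = 185
237·185 = 43845 ≡ 73 (mod 353)
73 ≡ 73 (mod 353); signature holds.

genuine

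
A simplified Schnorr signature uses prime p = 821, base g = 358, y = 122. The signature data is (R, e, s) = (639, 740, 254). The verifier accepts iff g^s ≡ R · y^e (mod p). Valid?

g^s mod p:
358^254 mod 821 = 412
R · y^e mod p:
122^740 mod 821 = 106
639·106 = 67734 ≡ 412 (mod 821)
412 ≡ 412 (mod 821); signature holds.

yes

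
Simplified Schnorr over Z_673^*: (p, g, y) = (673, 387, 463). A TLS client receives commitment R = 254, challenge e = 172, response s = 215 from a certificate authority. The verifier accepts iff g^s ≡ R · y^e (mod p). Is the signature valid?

g^s mod p:
387^215 mod 673 = 272
R · y^e mod p:
463^172 mod 673 = 670
254·670 = 170180 ≡ 584 (mod 673)
272 ≠ 584; the check fails.

invalid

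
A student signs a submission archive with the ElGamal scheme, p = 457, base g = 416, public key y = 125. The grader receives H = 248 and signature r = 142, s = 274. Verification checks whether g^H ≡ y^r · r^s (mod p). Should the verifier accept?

reject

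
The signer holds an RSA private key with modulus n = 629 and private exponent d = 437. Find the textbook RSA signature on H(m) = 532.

473

Squares mod 629: (H(m))^1≡532, (H(m))^2≡603, (H(m))^4≡47, (H(m))^8≡322, (H(m))^16≡528, (H(m))^32≡137, (H(m))^64≡528, (H(m))^128≡137, (H(m))^256≡528
437 = 256 + 128 + 32 + 16 + 4 + 1, so (H(m))^437 ≡ 528·137·137·528·47·532 ≡ 473 (mod 629)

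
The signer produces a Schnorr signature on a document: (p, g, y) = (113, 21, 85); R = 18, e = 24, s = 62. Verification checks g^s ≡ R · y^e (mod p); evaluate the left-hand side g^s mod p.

21^62 mod 113 = 88

88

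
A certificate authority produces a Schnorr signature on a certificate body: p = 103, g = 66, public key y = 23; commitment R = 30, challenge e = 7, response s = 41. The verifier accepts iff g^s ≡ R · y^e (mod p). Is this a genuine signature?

g^s mod p:
66^2 = 4356 ≡ 30
66^4 ≡ 30^2 = 900 ≡ 76
66^8 ≡ 76^2 = 5776 ≡ 8
66^16 ≡ 8^2 = 64
66^32 ≡ 64^2 = 4096 ≡ 79
41 = 32 + 8 + 1, so 66^41 ≡ 79·8·66 ≡ 100 (mod 103)
R · y^e mod p:
23^2 = 529 ≡ 14
23^4 ≡ 14^2 = 196 ≡ 93
7 = 4 + 2 + 1, so 23^7 ≡ 93·14·23 ≡ 76 (mod 103)
30·76 = 2280 ≡ 14 (mod 103)
100 ≠ 14; the check fails.

forged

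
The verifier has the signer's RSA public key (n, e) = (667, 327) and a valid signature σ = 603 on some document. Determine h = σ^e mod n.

σ^2 ≡ 603^2 = 363609 ≡ 94
σ^4 ≡ 94^2 = 8836 ≡ 165
σ^8 ≡ 165^2 = 27225 ≡ 545
σ^16 ≡ 545^2 = 297025 ≡ 210
σ^32 ≡ 210^2 = 44100 ≡ 78
σ^64 ≡ 78^2 = 6084 ≡ 81
σ^128 ≡ 81^2 = 6561 ≡ 558
σ^256 ≡ 558^2 = 311364 ≡ 542
327 = 256 + 64 + 4 + 2 + 1, so σ^327 ≡ 542·81·165·94·603 ≡ 605 (mod 667)

605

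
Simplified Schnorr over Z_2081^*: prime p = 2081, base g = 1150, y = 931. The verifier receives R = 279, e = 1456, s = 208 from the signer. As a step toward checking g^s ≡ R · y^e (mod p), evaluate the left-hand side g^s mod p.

1447

Squares mod 2081: 1150^1≡1150, 1150^2≡1065, 1150^4≡80, 1150^8≡157, 1150^16≡1758, 1150^32≡279, 1150^64≡844, 1150^128≡634
208 = 128 + 64 + 16, so 1150^208 ≡ 634·844·1758 ≡ 1447 (mod 2081)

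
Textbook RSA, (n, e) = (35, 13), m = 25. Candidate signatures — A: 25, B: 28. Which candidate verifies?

A

Candidate A: Squares mod 35: 25^1≡25, 25^2≡30, 25^4≡25, 25^8≡30; 13 = 8 + 4 + 1, so 25^13 ≡ 30·25·25 ≡ 25 (mod 35)
  → matches m = 25
Candidate B: Squares mod 35: 28^1≡28, 28^2≡14, 28^4≡21, 28^8≡21; 13 = 8 + 4 + 1, so 28^13 ≡ 21·21·28 ≡ 28 (mod 35)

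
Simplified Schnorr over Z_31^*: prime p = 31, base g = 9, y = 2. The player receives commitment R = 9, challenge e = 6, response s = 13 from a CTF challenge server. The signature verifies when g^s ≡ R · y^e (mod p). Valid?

yes

g^s mod p:
9^2 = 81 ≡ 19
9^4 ≡ 19^2 = 361 ≡ 20
9^8 ≡ 20^2 = 400 ≡ 28
13 = 8 + 4 + 1, so 9^13 ≡ 28·20·9 ≡ 18 (mod 31)
R · y^e mod p:
2^2 = 4
2^4 ≡ 4^2 = 16
6 = 4 + 2, so 2^6 ≡ 16·4 ≡ 2 (mod 31)
9·2 = 18 ≡ 18 (mod 31)
18 ≡ 18 (mod 31); signature holds.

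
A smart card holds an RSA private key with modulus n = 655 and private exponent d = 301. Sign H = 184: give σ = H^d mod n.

184

H^2 ≡ 184^2 = 33856 ≡ 451
H^4 ≡ 451^2 = 203401 ≡ 351
H^8 ≡ 351^2 = 123201 ≡ 61
H^16 ≡ 61^2 = 3721 ≡ 446
H^32 ≡ 446^2 = 198916 ≡ 451
H^64 ≡ 451^2 = 203401 ≡ 351
H^128 ≡ 351^2 = 123201 ≡ 61
H^256 ≡ 61^2 = 3721 ≡ 446
301 = 256 + 32 + 8 + 4 + 1, so H^301 ≡ 446·451·61·351·184 ≡ 184 (mod 655)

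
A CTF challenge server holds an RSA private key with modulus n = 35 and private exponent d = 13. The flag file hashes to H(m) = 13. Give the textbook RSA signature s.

Squares mod 35: (H(m))^1≡13, (H(m))^2≡29, (H(m))^4≡1, (H(m))^8≡1
13 = 8 + 4 + 1, so (H(m))^13 ≡ 1·1·13 ≡ 13 (mod 35)

13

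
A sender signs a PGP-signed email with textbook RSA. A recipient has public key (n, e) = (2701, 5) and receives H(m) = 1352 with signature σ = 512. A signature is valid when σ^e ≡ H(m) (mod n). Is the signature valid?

invalid

σ^2 ≡ 512^2 = 262144 ≡ 147
σ^4 ≡ 147^2 = 21609 ≡ 1
5 = 4 + 1, so σ^5 ≡ 1·512 ≡ 512 (mod 2701)
The recovered value 512 does not match the digest 1352.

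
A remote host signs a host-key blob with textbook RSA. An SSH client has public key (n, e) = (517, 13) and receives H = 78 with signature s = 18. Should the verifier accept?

Squares mod 517: s^1≡18, s^2≡324, s^4≡25, s^8≡108
13 = 8 + 4 + 1, so s^13 ≡ 108·25·18 ≡ 2 (mod 517)
2 ≠ 78, so verification fails.

reject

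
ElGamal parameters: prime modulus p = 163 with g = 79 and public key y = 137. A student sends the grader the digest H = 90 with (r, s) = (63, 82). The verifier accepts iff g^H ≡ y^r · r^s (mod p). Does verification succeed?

Left side g^H mod p:
Squares mod 163: 79^1≡79, 79^2≡47, 79^4≡90, 79^8≡113, 79^16≡55, 79^32≡91, 79^64≡131
90 = 64 + 16 + 8 + 2, so 79^90 ≡ 131·55·113·47 ≡ 38 (mod 163)
Right side y^r · r^s mod p:
Squares mod 163: 137^1≡137, 137^2≡24, 137^4≡87, 137^8≡71, 137^16≡151, 137^32≡144
63 = 32 + 16 + 8 + 4 + 2 + 1, so 137^63 ≡ 144·151·71·87·24·137 ≡ 30 (mod 163)
Squares mod 163: 63^1≡63, 63^2≡57, 63^4≡152, 63^8≡121, 63^16≡134, 63^32≡26, 63^64≡24
82 = 64 + 16 + 2, so 63^82 ≡ 24·134·57 ≡ 100 (mod 163)
30·100 = 3000 ≡ 66 (mod 163)
38 ≠ 66, so verification fails.

fails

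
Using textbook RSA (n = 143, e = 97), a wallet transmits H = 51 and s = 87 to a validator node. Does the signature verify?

does not verify

s^2 ≡ 87^2 = 7569 ≡ 133
s^4 ≡ 133^2 = 17689 ≡ 100
s^8 ≡ 100^2 = 10000 ≡ 133
s^16 ≡ 133^2 = 17689 ≡ 100
s^32 ≡ 100^2 = 10000 ≡ 133
s^64 ≡ 133^2 = 17689 ≡ 100
97 = 64 + 32 + 1, so s^97 ≡ 100·133·87 ≡ 87 (mod 143)
s^97 mod 143 = 87, but H = 51.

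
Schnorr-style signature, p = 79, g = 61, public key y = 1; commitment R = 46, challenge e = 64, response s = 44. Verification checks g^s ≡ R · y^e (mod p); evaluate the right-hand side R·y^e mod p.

Squares mod 79: 1^1≡1, 1^2≡1, 1^4≡1, 1^8≡1, 1^16≡1, 1^32≡1, 1^64≡1
1^64 ≡ 1 (mod 79)
R · y^e ≡ 46·1 = 46 ≡ 46 (mod 79)

46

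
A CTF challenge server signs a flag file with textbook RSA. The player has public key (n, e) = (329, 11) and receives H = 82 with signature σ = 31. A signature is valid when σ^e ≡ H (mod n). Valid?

σ^2 ≡ 31^2 = 961 ≡ 303
σ^4 ≡ 303^2 = 91809 ≡ 18
σ^8 ≡ 18^2 = 324
11 = 8 + 2 + 1, so σ^11 ≡ 324·303·31 ≡ 82 (mod 329)
Since 82 equals the digest 82, verification succeeds.

yes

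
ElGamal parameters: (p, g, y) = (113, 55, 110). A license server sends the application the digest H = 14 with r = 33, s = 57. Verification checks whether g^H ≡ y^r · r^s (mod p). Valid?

no

Left side g^H mod p:
55^2 = 3025 ≡ 87
55^4 ≡ 87^2 = 7569 ≡ 111
55^8 ≡ 111^2 = 12321 ≡ 4
14 = 8 + 4 + 2, so 55^14 ≡ 4·111·87 ≡ 95 (mod 113)
Right side y^r · r^s mod p:
110^2 = 12100 ≡ 9
110^4 ≡ 9^2 = 81
110^8 ≡ 81^2 = 6561 ≡ 7
110^16 ≡ 7^2 = 49
110^32 ≡ 49^2 = 2401 ≡ 28
33 = 32 + 1, so 110^33 ≡ 28·110 ≡ 29 (mod 113)
33^2 = 1089 ≡ 72
33^4 ≡ 72^2 = 5184 ≡ 99
33^8 ≡ 99^2 = 9801 ≡ 83
33^16 ≡ 83^2 = 6889 ≡ 109
33^32 ≡ 109^2 = 11881 ≡ 16
57 = 32 + 16 + 8 + 1, so 33^57 ≡ 16·109·83·33 ≡ 80 (mod 113)
29·80 = 2320 ≡ 60 (mod 113)
95 ≠ 60, so verification fails.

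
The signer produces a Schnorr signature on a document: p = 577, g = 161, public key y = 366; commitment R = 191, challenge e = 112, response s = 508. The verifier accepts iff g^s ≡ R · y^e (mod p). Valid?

no

g^s mod p:
161^508 mod 577 = 529
R · y^e mod p:
366^112 mod 577 = 541
191·541 = 103331 ≡ 48 (mod 577)
529 ≠ 48; the check fails.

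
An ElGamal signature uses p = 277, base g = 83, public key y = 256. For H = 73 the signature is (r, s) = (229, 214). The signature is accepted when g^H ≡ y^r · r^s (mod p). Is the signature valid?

invalid

Left side g^H mod p:
83^2 = 6889 ≡ 241
83^4 ≡ 241^2 = 58081 ≡ 188
83^8 ≡ 188^2 = 35344 ≡ 165
83^16 ≡ 165^2 = 27225 ≡ 79
83^32 ≡ 79^2 = 6241 ≡ 147
83^64 ≡ 147^2 = 21609 ≡ 3
73 = 64 + 8 + 1, so 83^73 ≡ 3·165·83 ≡ 89 (mod 277)
Right side y^r · r^s mod p:
256^2 = 65536 ≡ 164
256^4 ≡ 164^2 = 26896 ≡ 27
256^8 ≡ 27^2 = 729 ≡ 175
256^16 ≡ 175^2 = 30625 ≡ 155
256^32 ≡ 155^2 = 24025 ≡ 203
256^64 ≡ 203^2 = 41209 ≡ 213
256^128 ≡ 213^2 = 45369 ≡ 218
229 = 128 + 64 + 32 + 4 + 1, so 256^229 ≡ 218·213·203·27·256 ≡ 211 (mod 277)
229^2 = 52441 ≡ 88
229^4 ≡ 88^2 = 7744 ≡ 265
229^8 ≡ 265^2 = 70225 ≡ 144
229^16 ≡ 144^2 = 20736 ≡ 238
229^32 ≡ 238^2 = 56644 ≡ 136
229^64 ≡ 136^2 = 18496 ≡ 214
229^128 ≡ 214^2 = 45796 ≡ 91
214 = 128 + 64 + 16 + 4 + 2, so 229^214 ≡ 91·214·238·265·88 ≡ 3 (mod 277)
211·3 = 633 ≡ 79 (mod 277)
89 ≠ 79, so verification fails.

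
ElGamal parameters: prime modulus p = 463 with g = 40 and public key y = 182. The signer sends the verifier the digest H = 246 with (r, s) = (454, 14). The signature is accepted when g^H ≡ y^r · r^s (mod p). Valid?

yes

Left side g^H mod p:
40^2 = 1600 ≡ 211
40^4 ≡ 211^2 = 44521 ≡ 73
40^8 ≡ 73^2 = 5329 ≡ 236
40^16 ≡ 236^2 = 55696 ≡ 136
40^32 ≡ 136^2 = 18496 ≡ 439
40^64 ≡ 439^2 = 192721 ≡ 113
40^128 ≡ 113^2 = 12769 ≡ 268
246 = 128 + 64 + 32 + 16 + 4 + 2, so 40^246 ≡ 268·113·439·136·73·211 ≡ 367 (mod 463)
Right side y^r · r^s mod p:
182^2 = 33124 ≡ 251
182^4 ≡ 251^2 = 63001 ≡ 33
182^8 ≡ 33^2 = 1089 ≡ 163
182^16 ≡ 163^2 = 26569 ≡ 178
182^32 ≡ 178^2 = 31684 ≡ 200
182^64 ≡ 200^2 = 40000 ≡ 182
182^128 ≡ 182^2 = 33124 ≡ 251
182^256 ≡ 251^2 = 63001 ≡ 33
454 = 256 + 128 + 64 + 4 + 2, so 182^454 ≡ 33·251·182·33·251 ≡ 196 (mod 463)
454^2 = 206116 ≡ 81
454^4 ≡ 81^2 = 6561 ≡ 79
454^8 ≡ 79^2 = 6241 ≡ 222
14 = 8 + 4 + 2, so 454^14 ≡ 222·79·81 ≡ 94 (mod 463)
196·94 = 18424 ≡ 367 (mod 463)
367 ≡ 367 (mod 463), so the signature is genuine.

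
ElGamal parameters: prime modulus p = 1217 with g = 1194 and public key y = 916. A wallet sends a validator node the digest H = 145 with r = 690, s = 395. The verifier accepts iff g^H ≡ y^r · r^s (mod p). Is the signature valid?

valid

Left side g^H mod p:
1194^2 = 1425636 ≡ 529
1194^4 ≡ 529^2 = 279841 ≡ 1148
1194^8 ≡ 1148^2 = 1317904 ≡ 1110
1194^16 ≡ 1110^2 = 1232100 ≡ 496
1194^32 ≡ 496^2 = 246016 ≡ 182
1194^64 ≡ 182^2 = 33124 ≡ 265
1194^128 ≡ 265^2 = 70225 ≡ 856
145 = 128 + 16 + 1, so 1194^145 ≡ 856·496·1194 ≡ 1177 (mod 1217)
Right side y^r · r^s mod p:
916^2 = 839056 ≡ 543
916^4 ≡ 543^2 = 294849 ≡ 335
916^8 ≡ 335^2 = 112225 ≡ 261
916^16 ≡ 261^2 = 68121 ≡ 1186
916^32 ≡ 1186^2 = 1406596 ≡ 961
916^64 ≡ 961^2 = 923521 ≡ 1035
916^128 ≡ 1035^2 = 1071225 ≡ 265
916^256 ≡ 265^2 = 70225 ≡ 856
916^512 ≡ 856^2 = 732736 ≡ 102
690 = 512 + 128 + 32 + 16 + 2, so 916^690 ≡ 102·265·961·1186·543 ≡ 800 (mod 1217)
690^2 = 476100 ≡ 253
690^4 ≡ 253^2 = 64009 ≡ 725
690^8 ≡ 725^2 = 525625 ≡ 1098
690^16 ≡ 1098^2 = 1205604 ≡ 774
690^32 ≡ 774^2 = 599076 ≡ 312
690^64 ≡ 312^2 = 97344 ≡ 1201
690^128 ≡ 1201^2 = 1442401 ≡ 256
690^256 ≡ 256^2 = 65536 ≡ 1035
395 = 256 + 128 + 8 + 2 + 1, so 690^395 ≡ 1035·256·1098·253·690 ≡ 791 (mod 1217)
800·791 = 632800 ≡ 1177 (mod 1217)
1177 ≡ 1177 (mod 1217), so the signature is genuine.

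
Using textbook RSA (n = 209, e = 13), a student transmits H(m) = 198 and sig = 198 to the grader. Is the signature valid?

sig^2 ≡ 198^2 = 39204 ≡ 121
sig^4 ≡ 121^2 = 14641 ≡ 11
sig^8 ≡ 11^2 = 121
13 = 8 + 4 + 1, so sig^13 ≡ 121·11·198 ≡ 198 (mod 209)
sig^13 mod 209 = 198 matches H(m).

valid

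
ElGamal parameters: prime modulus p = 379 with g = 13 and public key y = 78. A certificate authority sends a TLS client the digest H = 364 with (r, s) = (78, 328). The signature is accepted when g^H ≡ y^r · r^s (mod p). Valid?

Left side g^H mod p:
13^2 = 169
13^4 ≡ 169^2 = 28561 ≡ 136
13^8 ≡ 136^2 = 18496 ≡ 304
13^16 ≡ 304^2 = 92416 ≡ 319
13^32 ≡ 319^2 = 101761 ≡ 189
13^64 ≡ 189^2 = 35721 ≡ 95
13^128 ≡ 95^2 = 9025 ≡ 308
13^256 ≡ 308^2 = 94864 ≡ 114
364 = 256 + 64 + 32 + 8 + 4, so 13^364 ≡ 114·95·189·304·136 ≡ 193 (mod 379)
Right side y^r · r^s mod p:
78^2 = 6084 ≡ 20
78^4 ≡ 20^2 = 400 ≡ 21
78^8 ≡ 21^2 = 441 ≡ 62
78^16 ≡ 62^2 = 3844 ≡ 54
78^32 ≡ 54^2 = 2916 ≡ 263
78^64 ≡ 263^2 = 69169 ≡ 191
78 = 64 + 8 + 4 + 2, so 78^78 ≡ 191·62·21·20 ≡ 23 (mod 379)
78^2 = 6084 ≡ 20
78^4 ≡ 20^2 = 400 ≡ 21
78^8 ≡ 21^2 = 441 ≡ 62
78^16 ≡ 62^2 = 3844 ≡ 54
78^32 ≡ 54^2 = 2916 ≡ 263
78^64 ≡ 263^2 = 69169 ≡ 191
78^128 ≡ 191^2 = 36481 ≡ 97
78^256 ≡ 97^2 = 9409 ≡ 313
328 = 256 + 64 + 8, so 78^328 ≡ 313·191·62 ≡ 305 (mod 379)
23·305 = 7015 ≡ 193 (mod 379)
193 ≡ 193 (mod 379), so the signature is genuine.

yes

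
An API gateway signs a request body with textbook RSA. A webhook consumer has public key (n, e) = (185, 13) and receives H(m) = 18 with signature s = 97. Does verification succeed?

fails

s^13 mod 185 = 97
97 ≠ 18, so verification fails.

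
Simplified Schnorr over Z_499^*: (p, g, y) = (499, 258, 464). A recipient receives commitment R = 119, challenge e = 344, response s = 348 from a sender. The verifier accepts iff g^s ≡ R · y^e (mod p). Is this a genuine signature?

genuine

g^s mod p:
258^348 mod 499 = 209
R · y^e mod p:
464^344 mod 499 = 224
119·224 = 26656 ≡ 209 (mod 499)
209 ≡ 209 (mod 499); signature holds.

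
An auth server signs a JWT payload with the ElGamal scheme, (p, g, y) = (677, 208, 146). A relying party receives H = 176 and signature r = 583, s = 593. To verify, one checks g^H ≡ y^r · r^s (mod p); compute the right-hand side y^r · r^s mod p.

305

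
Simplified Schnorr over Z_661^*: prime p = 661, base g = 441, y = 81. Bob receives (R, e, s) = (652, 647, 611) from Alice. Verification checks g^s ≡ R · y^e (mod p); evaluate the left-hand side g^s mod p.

243

441^2 = 194481 ≡ 147
441^4 ≡ 147^2 = 21609 ≡ 457
441^8 ≡ 457^2 = 208849 ≡ 634
441^16 ≡ 634^2 = 401956 ≡ 68
441^32 ≡ 68^2 = 4624 ≡ 658
441^64 ≡ 658^2 = 432964 ≡ 9
441^128 ≡ 9^2 = 81
441^256 ≡ 81^2 = 6561 ≡ 612
441^512 ≡ 612^2 = 374544 ≡ 418
611 = 512 + 64 + 32 + 2 + 1, so 441^611 ≡ 418·9·658·147·441 ≡ 243 (mod 661)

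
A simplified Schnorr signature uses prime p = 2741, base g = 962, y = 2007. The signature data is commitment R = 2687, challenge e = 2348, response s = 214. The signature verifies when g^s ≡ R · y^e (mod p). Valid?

no

g^s mod p:
962^2 = 925444 ≡ 1727
962^4 ≡ 1727^2 = 2982529 ≡ 321
962^8 ≡ 321^2 = 103041 ≡ 1624
962^16 ≡ 1624^2 = 2637376 ≡ 534
962^32 ≡ 534^2 = 285156 ≡ 92
962^64 ≡ 92^2 = 8464 ≡ 241
962^128 ≡ 241^2 = 58081 ≡ 520
214 = 128 + 64 + 16 + 4 + 2, so 962^214 ≡ 520·241·534·321·1727 ≡ 844 (mod 2741)
R · y^e mod p:
2007^2 = 4028049 ≡ 1520
2007^4 ≡ 1520^2 = 2310400 ≡ 2478
2007^8 ≡ 2478^2 = 6140484 ≡ 644
2007^16 ≡ 644^2 = 414736 ≡ 845
2007^32 ≡ 845^2 = 714025 ≡ 1365
2007^64 ≡ 1365^2 = 1863225 ≡ 2086
2007^128 ≡ 2086^2 = 4351396 ≡ 1429
2007^256 ≡ 1429^2 = 2042041 ≡ 2737
2007^512 ≡ 2737^2 = 7491169 ≡ 16
2007^1024 ≡ 16^2 = 256
2007^2048 ≡ 256^2 = 65536 ≡ 2493
2348 = 2048 + 256 + 32 + 8 + 4, so 2007^2348 ≡ 2493·2737·1365·644·2478 ≡ 1115 (mod 2741)
2687·1115 = 2996005 ≡ 92 (mod 2741)
844 ≠ 92; the check fails.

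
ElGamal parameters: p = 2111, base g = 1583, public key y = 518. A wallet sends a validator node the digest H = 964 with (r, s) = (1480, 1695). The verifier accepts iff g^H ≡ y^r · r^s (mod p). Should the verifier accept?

Left side g^H mod p:
Squares mod 2111: 1583^1≡1583, 1583^2≡132, 1583^4≡536, 1583^8≡200, 1583^16≡2002, 1583^32≡1326, 1583^64≡1924, 1583^128≡1193, 1583^256≡435, 1583^512≡1346
964 = 512 + 256 + 128 + 64 + 4, so 1583^964 ≡ 1346·435·1193·1924·536 ≡ 41 (mod 2111)
Right side y^r · r^s mod p:
Squares mod 2111: 518^1≡518, 518^2≡227, 518^4≡865, 518^8≡931, 518^16≡1251, 518^32≡750, 518^64≡974, 518^128≡837, 518^256≡1828, 518^512≡1982, 518^1024≡1864
1480 = 1024 + 256 + 128 + 64 + 8, so 518^1480 ≡ 1864·1828·837·974·931 ≡ 1481 (mod 2111)
Squares mod 2111: 1480^1≡1480, 1480^2≡1293, 1480^4≡2048, 1480^8≡1858, 1480^16≡679, 1480^32≡843, 1480^64≡1353, 1480^128≡372, 1480^256≡1169, 1480^512≡744, 1480^1024≡454
1695 = 1024 + 512 + 128 + 16 + 8 + 4 + 2 + 1, so 1480^1695 ≡ 454·744·372·679·1858·2048·1293·1480 ≡ 1884 (mod 2111)
1481·1884 = 2790204 ≡ 1573 (mod 2111)
41 ≠ 1573, so verification fails.

reject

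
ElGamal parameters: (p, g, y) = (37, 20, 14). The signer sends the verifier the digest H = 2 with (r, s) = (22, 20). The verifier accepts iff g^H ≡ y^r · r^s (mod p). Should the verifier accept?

Left side g^H mod p:
Squares mod 37: 20^1≡20, 20^2≡30
20^2 ≡ 30 (mod 37)
Right side y^r · r^s mod p:
Squares mod 37: 14^1≡14, 14^2≡11, 14^4≡10, 14^8≡26, 14^16≡10
22 = 16 + 4 + 2, so 14^22 ≡ 10·10·11 ≡ 27 (mod 37)
Squares mod 37: 22^1≡22, 22^2≡3, 22^4≡9, 22^8≡7, 22^16≡12
20 = 16 + 4, so 22^20 ≡ 12·9 ≡ 34 (mod 37)
27·34 = 918 ≡ 30 (mod 37)
30 ≡ 30 (mod 37), so the signature is genuine.

accept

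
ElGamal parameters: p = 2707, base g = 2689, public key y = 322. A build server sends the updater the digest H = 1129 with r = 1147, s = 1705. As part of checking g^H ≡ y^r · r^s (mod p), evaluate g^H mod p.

13

Squares mod 2707: 2689^1≡2689, 2689^2≡324, 2689^4≡2110, 2689^8≡1792, 2689^16≡762, 2689^32≡1346, 2689^64≡733, 2689^128≡1303, 2689^256≡520, 2689^512≡2407, 2689^1024≡669
1129 = 1024 + 64 + 32 + 8 + 1, so 2689^1129 ≡ 669·733·1346·1792·2689 ≡ 13 (mod 2707)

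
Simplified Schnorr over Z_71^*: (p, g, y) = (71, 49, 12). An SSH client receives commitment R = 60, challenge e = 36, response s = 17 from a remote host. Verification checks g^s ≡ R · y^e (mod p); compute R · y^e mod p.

10

12^2 = 144 ≡ 2
12^4 ≡ 2^2 = 4
12^8 ≡ 4^2 = 16
12^16 ≡ 16^2 = 256 ≡ 43
12^32 ≡ 43^2 = 1849 ≡ 3
36 = 32 + 4, so 12^36 ≡ 3·4 ≡ 12 (mod 71)
R · y^e ≡ 60·12 = 720 ≡ 10 (mod 71)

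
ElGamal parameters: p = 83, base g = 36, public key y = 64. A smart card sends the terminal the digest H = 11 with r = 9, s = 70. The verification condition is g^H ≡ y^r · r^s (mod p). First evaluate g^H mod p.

38

Squares mod 83: 36^1≡36, 36^2≡51, 36^4≡28, 36^8≡37
11 = 8 + 2 + 1, so 36^11 ≡ 37·51·36 ≡ 38 (mod 83)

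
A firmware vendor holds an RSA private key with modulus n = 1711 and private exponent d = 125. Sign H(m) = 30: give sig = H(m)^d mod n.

(H(m))^2 ≡ 30^2 = 900
(H(m))^4 ≡ 900^2 = 810000 ≡ 697
(H(m))^8 ≡ 697^2 = 485809 ≡ 1596
(H(m))^16 ≡ 1596^2 = 2547216 ≡ 1248
(H(m))^32 ≡ 1248^2 = 1557504 ≡ 494
(H(m))^64 ≡ 494^2 = 244036 ≡ 1074
125 = 64 + 32 + 16 + 8 + 4 + 1, so (H(m))^125 ≡ 1074·494·1248·1596·697·30 ≡ 1683 (mod 1711)

1683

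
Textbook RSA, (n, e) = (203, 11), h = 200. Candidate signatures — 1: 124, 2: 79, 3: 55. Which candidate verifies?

2

Candidate 1: Squares mod 203: 124^1≡124, 124^2≡151, 124^4≡65, 124^8≡165; 11 = 8 + 2 + 1, so 124^11 ≡ 165·151·124 ≡ 3 (mod 203)
Candidate 2: Squares mod 203: 79^1≡79, 79^2≡151, 79^4≡65, 79^8≡165; 11 = 8 + 2 + 1, so 79^11 ≡ 165·151·79 ≡ 200 (mod 203)
  → matches h = 200
Candidate 3: Squares mod 203: 55^1≡55, 55^2≡183, 55^4≡197, 55^8≡36; 11 = 8 + 2 + 1, so 55^11 ≡ 36·183·55 ≡ 188 (mod 203)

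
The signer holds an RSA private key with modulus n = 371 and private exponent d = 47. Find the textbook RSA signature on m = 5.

185

m^2 ≡ 5^2 = 25
m^4 ≡ 25^2 = 625 ≡ 254
m^8 ≡ 254^2 = 64516 ≡ 333
m^16 ≡ 333^2 = 110889 ≡ 331
m^32 ≡ 331^2 = 109561 ≡ 116
47 = 32 + 8 + 4 + 2 + 1, so m^47 ≡ 116·333·254·25·5 ≡ 185 (mod 371)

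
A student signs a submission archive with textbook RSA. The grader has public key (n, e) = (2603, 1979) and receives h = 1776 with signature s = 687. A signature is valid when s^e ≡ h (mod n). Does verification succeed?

fails

s^1979 mod 2603 = 2046
The recovered value 2046 does not match the digest 1776.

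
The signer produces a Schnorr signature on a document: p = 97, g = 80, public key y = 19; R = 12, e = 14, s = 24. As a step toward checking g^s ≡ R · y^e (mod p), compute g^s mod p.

80^2 = 6400 ≡ 95
80^4 ≡ 95^2 = 9025 ≡ 4
80^8 ≡ 4^2 = 16
80^16 ≡ 16^2 = 256 ≡ 62
24 = 16 + 8, so 80^24 ≡ 62·16 ≡ 22 (mod 97)

22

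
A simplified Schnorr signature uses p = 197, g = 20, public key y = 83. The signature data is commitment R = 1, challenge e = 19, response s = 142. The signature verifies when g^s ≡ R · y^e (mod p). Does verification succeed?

fails

g^s mod p:
Squares mod 197: 20^1≡20, 20^2≡6, 20^4≡36, 20^8≡114, 20^16≡191, 20^32≡36, 20^64≡114, 20^128≡191
142 = 128 + 8 + 4 + 2, so 20^142 ≡ 191·114·36·6 ≡ 6 (mod 197)
R · y^e mod p:
Squares mod 197: 83^1≡83, 83^2≡191, 83^4≡36, 83^8≡114, 83^16≡191
19 = 16 + 2 + 1, so 83^19 ≡ 191·191·83 ≡ 33 (mod 197)
1·33 = 33 ≡ 33 (mod 197)
6 ≠ 33; the check fails.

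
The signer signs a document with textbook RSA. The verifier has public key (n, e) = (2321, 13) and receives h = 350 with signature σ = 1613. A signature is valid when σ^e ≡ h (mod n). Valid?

no

σ^13 mod 2321 = 420
σ^13 mod 2321 = 420, but h = 350.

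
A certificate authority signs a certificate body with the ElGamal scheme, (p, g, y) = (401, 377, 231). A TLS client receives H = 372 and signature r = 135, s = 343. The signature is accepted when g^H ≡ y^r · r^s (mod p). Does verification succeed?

Left side g^H mod p:
377^2 = 142129 ≡ 175
377^4 ≡ 175^2 = 30625 ≡ 149
377^8 ≡ 149^2 = 22201 ≡ 146
377^16 ≡ 146^2 = 21316 ≡ 63
377^32 ≡ 63^2 = 3969 ≡ 360
377^64 ≡ 360^2 = 129600 ≡ 77
377^128 ≡ 77^2 = 5929 ≡ 315
377^256 ≡ 315^2 = 99225 ≡ 178
372 = 256 + 64 + 32 + 16 + 4, so 377^372 ≡ 178·77·360·63·149 ≡ 280 (mod 401)
Right side y^r · r^s mod p:
231^2 = 53361 ≡ 28
231^4 ≡ 28^2 = 784 ≡ 383
231^8 ≡ 383^2 = 146689 ≡ 324
231^16 ≡ 324^2 = 104976 ≡ 315
231^32 ≡ 315^2 = 99225 ≡ 178
231^64 ≡ 178^2 = 31684 ≡ 5
231^128 ≡ 5^2 = 25
135 = 128 + 4 + 2 + 1, so 231^135 ≡ 25·383·28·231 ≡ 259 (mod 401)
135^2 = 18225 ≡ 180
135^4 ≡ 180^2 = 32400 ≡ 320
135^8 ≡ 320^2 = 102400 ≡ 145
135^16 ≡ 145^2 = 21025 ≡ 173
135^32 ≡ 173^2 = 29929 ≡ 255
135^64 ≡ 255^2 = 65025 ≡ 63
135^128 ≡ 63^2 = 3969 ≡ 360
135^256 ≡ 360^2 = 129600 ≡ 77
343 = 256 + 64 + 16 + 4 + 2 + 1, so 135^343 ≡ 77·63·173·320·180·135 ≡ 207 (mod 401)
259·207 = 53613 ≡ 280 (mod 401)
280 ≡ 280 (mod 401), so the signature is genuine.

passes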